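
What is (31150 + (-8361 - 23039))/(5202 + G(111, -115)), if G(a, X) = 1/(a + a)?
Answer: -11100/230969 ≈ -0.048058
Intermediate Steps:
G(a, X) = 1/(2*a)
(31150 + (-8361 - 23039))/(5202 + G(111, -115)) = (31150 + (-8361 - 23039))/(5202 + (½)/111) = (31150 - 31400)/(5202 + (½)*(1/111)) = -250/(5202 + 1/222) = -250/1154845/222 = -250*222/1154845 = -11100/230969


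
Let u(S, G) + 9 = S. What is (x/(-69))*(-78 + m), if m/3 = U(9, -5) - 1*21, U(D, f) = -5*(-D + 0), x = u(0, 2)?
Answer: -18/23 ≈ -0.78261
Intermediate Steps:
u(S, G) = -9 + S
x = -9 (x = -9 + 0 = -9)
U(D, f) = 5*D (U(D, f) = -(-5)*D = 5*D)
m = 72 (m = 3*(5*9 - 1*21) = 3*(45 - 21) = 3*24 = 72)
(x/(-69))*(-78 + m) = (-9/(-69))*(-78 + 72) = -9*(-1/69)*(-6) = (3/23)*(-6) = -18/23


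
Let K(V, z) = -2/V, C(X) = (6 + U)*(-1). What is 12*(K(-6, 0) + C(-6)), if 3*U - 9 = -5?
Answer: -84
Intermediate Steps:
U = 4/3 (U = 3 + (⅓)*(-5) = 3 - 5/3 = 4/3 ≈ 1.3333)
C(X) = -22/3 (C(X) = (6 + 4/3)*(-1) = (22/3)*(-1) = -22/3)
12*(K(-6, 0) + C(-6)) = 12*(-2/(-6) - 22/3) = 12*(-2*(-⅙) - 22/3) = 12*(⅓ - 22/3) = 12*(-7) = -84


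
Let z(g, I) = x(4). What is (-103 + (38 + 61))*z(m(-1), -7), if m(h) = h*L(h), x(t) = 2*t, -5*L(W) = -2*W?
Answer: -32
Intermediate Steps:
L(W) = 2*W/5 (L(W) = -(-2)*W/5 = 2*W/5)
m(h) = 2*h²/5 (m(h) = h*(2*h/5) = 2*h²/5)
z(g, I) = 8 (z(g, I) = 2*4 = 8)
(-103 + (38 + 61))*z(m(-1), -7) = (-103 + (38 + 61))*8 = (-103 + 99)*8 = -4*8 = -32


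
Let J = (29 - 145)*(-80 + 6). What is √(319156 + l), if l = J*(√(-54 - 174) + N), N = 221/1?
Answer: 2*√(554055 + 4292*I*√57) ≈ 1489.3 + 43.515*I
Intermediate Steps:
N = 221 (N = 221*1 = 221)
J = 8584 (J = -116*(-74) = 8584)
l = 1897064 + 17168*I*√57 (l = 8584*(√(-54 - 174) + 221) = 8584*(√(-228) + 221) = 8584*(2*I*√57 + 221) = 8584*(221 + 2*I*√57) = 1897064 + 17168*I*√57 ≈ 1.8971e+6 + 1.2962e+5*I)
√(319156 + l) = √(319156 + (1897064 + 17168*I*√57)) = √(2216220 + 17168*I*√57)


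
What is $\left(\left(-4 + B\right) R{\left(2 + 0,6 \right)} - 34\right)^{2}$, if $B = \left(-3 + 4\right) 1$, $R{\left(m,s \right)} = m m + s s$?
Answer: $23716$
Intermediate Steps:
$R{\left(m,s \right)} = m^{2} + s^{2}$
$B = 1$ ($B = 1 \cdot 1 = 1$)
$\left(\left(-4 + B\right) R{\left(2 + 0,6 \right)} - 34\right)^{2} = \left(\left(-4 + 1\right) \left(\left(2 + 0\right)^{2} + 6^{2}\right) - 34\right)^{2} = \left(- 3 \left(2^{2} + 36\right) - 34\right)^{2} = \left(- 3 \left(4 + 36\right) - 34\right)^{2} = \left(\left(-3\right) 40 - 34\right)^{2} = \left(-120 - 34\right)^{2} = \left(-154\right)^{2} = 23716$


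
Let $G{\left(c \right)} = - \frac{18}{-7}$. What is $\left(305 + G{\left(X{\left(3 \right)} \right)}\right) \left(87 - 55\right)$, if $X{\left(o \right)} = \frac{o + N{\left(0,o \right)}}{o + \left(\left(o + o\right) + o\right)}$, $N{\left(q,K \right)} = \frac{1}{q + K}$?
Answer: $\frac{68896}{7} \approx 9842.3$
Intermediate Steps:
$N{\left(q,K \right)} = \frac{1}{K + q}$
$X{\left(o \right)} = \frac{o + \frac{1}{o}}{4 o}$ ($X{\left(o \right)} = \frac{o + \frac{1}{o + 0}}{o + \left(\left(o + o\right) + o\right)} = \frac{o + \frac{1}{o}}{o + \left(2 o + o\right)} = \frac{o + \frac{1}{o}}{o + 3 o} = \frac{o + \frac{1}{o}}{4 o}$)
$G{\left(c \right)} = \frac{18}{7}$ ($G{\left(c \right)} = \left(-18\right) \left(- \frac{1}{7}\right) = \frac{18}{7}$)
$\left(305 + G{\left(X{\left(3 \right)} \right)}\right) \left(87 - 55\right) = \left(305 + \frac{18}{7}\right) \left(87 - 55\right) = \frac{2153}{7} \cdot 32 = \frac{68896}{7}$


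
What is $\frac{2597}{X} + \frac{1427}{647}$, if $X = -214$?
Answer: $- \frac{1374881}{138458} \approx -9.9299$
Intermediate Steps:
$\frac{2597}{X} + \frac{1427}{647} = \frac{2597}{-214} + \frac{1427}{647} = 2597 \left(- \frac{1}{214}\right) + 1427 \cdot \frac{1}{647} = - \frac{2597}{214} + \frac{1427}{647} = - \frac{1374881}{138458}$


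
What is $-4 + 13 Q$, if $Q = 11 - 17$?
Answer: $-82$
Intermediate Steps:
$Q = -6$ ($Q = 11 - 17 = -6$)
$-4 + 13 Q = -4 + 13 \left(-6\right) = -4 - 78 = -82$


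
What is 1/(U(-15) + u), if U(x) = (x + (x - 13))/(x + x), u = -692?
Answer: -30/20717 ≈ -0.0014481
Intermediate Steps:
U(x) = (-13 + 2*x)/(2*x) (U(x) = (x + (-13 + x))/((2*x)) = (-13 + 2*x)*(1/(2*x)) = (-13 + 2*x)/(2*x))
1/(U(-15) + u) = 1/((-13/2 - 15)/(-15) - 692) = 1/(-1/15*(-43/2) - 692) = 1/(43/30 - 692) = 1/(-20717/30) = -30/20717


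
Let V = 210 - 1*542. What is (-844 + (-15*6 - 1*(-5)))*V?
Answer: 308428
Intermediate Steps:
V = -332 (V = 210 - 542 = -332)
(-844 + (-15*6 - 1*(-5)))*V = (-844 + (-15*6 - 1*(-5)))*(-332) = (-844 + (-90 + 5))*(-332) = (-844 - 85)*(-332) = -929*(-332) = 308428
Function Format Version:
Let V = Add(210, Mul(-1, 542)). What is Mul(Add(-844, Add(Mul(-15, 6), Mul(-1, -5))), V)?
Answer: 308428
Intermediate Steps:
V = -332 (V = Add(210, -542) = -332)
Mul(Add(-844, Add(Mul(-15, 6), Mul(-1, -5))), V) = Mul(Add(-844, Add(Mul(-15, 6), Mul(-1, -5))), -332) = Mul(Add(-844, Add(-90, 5)), -332) = Mul(Add(-844, -85), -332) = Mul(-929, -332) = 308428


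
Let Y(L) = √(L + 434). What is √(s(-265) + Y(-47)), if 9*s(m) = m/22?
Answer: √(-5830 + 13068*√43)/66 ≈ 4.2818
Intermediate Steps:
Y(L) = √(434 + L)
s(m) = m/198 (s(m) = (m/22)/9 = m/198)
√(s(-265) + Y(-47)) = √((1/198)*(-265) + √(434 - 47)) = √(-265/198 + √387) = √(-265/198 + 3*√43)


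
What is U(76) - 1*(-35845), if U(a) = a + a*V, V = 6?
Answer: 36377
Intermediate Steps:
U(a) = 7*a (U(a) = a + a*6 = a + 6*a = 7*a)
U(76) - 1*(-35845) = 7*76 - 1*(-35845) = 532 + 35845 = 36377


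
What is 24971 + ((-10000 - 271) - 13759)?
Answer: 941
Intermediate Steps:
24971 + ((-10000 - 271) - 13759) = 24971 + (-10271 - 13759) = 24971 - 24030 = 941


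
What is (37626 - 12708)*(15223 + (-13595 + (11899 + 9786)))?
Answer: 580913334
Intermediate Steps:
(37626 - 12708)*(15223 + (-13595 + (11899 + 9786))) = 24918*(15223 + (-13595 + 21685)) = 24918*(15223 + 8090) = 24918*23313 = 580913334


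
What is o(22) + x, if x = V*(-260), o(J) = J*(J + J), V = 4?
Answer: -72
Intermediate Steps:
o(J) = 2*J² (o(J) = J*(2*J) = 2*J²)
x = -1040 (x = 4*(-260) = -1040)
o(22) + x = 2*22² - 1040 = 2*484 - 1040 = 968 - 1040 = -72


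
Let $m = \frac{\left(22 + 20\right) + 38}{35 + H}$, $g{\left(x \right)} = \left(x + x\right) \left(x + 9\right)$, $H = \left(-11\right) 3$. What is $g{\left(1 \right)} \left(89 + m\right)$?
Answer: $2580$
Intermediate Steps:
$H = -33$
$g{\left(x \right)} = 2 x \left(9 + x\right)$
$m = 40$ ($m = \frac{\left(22 + 20\right) + 38}{35 - 33} = \frac{42 + 38}{2} = 80 \cdot \frac{1}{2} = 40$)
$g{\left(1 \right)} \left(89 + m\right) = 2 \cdot 1 \left(9 + 1\right) \left(89 + 40\right) = 2 \cdot 1 \cdot 10 \cdot 129 = 20 \cdot 129 = 2580$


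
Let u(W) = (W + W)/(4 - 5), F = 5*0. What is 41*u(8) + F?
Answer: -656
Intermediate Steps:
F = 0
u(W) = -2*W (u(W) = (2*W)/(-1) = (2*W)*(-1) = -2*W)
41*u(8) + F = 41*(-2*8) + 0 = 41*(-16) + 0 = -656 + 0 = -656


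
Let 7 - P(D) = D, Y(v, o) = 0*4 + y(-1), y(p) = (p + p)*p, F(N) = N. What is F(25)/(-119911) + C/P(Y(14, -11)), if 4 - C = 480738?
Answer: -57645294799/599555 ≈ -96147.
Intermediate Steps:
C = -480734 (C = 4 - 1*480738 = 4 - 480738 = -480734)
y(p) = 2*p² (y(p) = (2*p)*p = 2*p²)
Y(v, o) = 2 (Y(v, o) = 0*4 + 2*(-1)² = 0 + 2*1 = 0 + 2 = 2)
P(D) = 7 - D
F(25)/(-119911) + C/P(Y(14, -11)) = 25/(-119911) - 480734/(7 - 1*2) = 25*(-1/119911) - 480734/(7 - 2) = -25/119911 - 480734/5 = -57645294799/599555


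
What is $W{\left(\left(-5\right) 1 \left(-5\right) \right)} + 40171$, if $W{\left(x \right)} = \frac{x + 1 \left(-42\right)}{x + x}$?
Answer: $\frac{2008533}{50} \approx 40171.0$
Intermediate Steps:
$W{\left(x \right)} = \frac{-42 + x}{2 x}$ ($W{\left(x \right)} = \frac{x - 42}{2 x} = \left(-42 + x\right) \frac{1}{2 x} = \frac{-42 + x}{2 x}$)
$W{\left(\left(-5\right) 1 \left(-5\right) \right)} + 40171 = \frac{-42 + \left(-5\right) 1 \left(-5\right)}{2 \left(-5\right) 1 \left(-5\right)} + 40171 = \frac{-42 - -25}{2 \left(\left(-5\right) \left(-5\right)\right)} + 40171 = \frac{-42 + 25}{2 \cdot 25} + 40171 = \frac{1}{2} \cdot \frac{1}{25} \left(-17\right) + 40171 = - \frac{17}{50} + 40171 = \frac{2008533}{50}$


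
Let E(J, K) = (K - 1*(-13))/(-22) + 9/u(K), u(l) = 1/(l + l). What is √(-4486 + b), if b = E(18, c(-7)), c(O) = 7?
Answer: 3*I*√58630/11 ≈ 66.037*I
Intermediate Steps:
u(l) = 1/(2*l)
E(J, K) = -13/22 + 395*K/22 (E(J, K) = (K - 1*(-13))/(-22) + 9/((1/(2*K))) = (K + 13)*(-1/22) + 9*(2*K) = (13 + K)*(-1/22) + 18*K = (-13/22 - K/22) + 18*K = -13/22 + 395*K/22)
b = 1376/11 (b = -13/22 + (395/22)*7 = -13/22 + 2765/22 = 1376/11 ≈ 125.09)
√(-4486 + b) = √(-4486 + 1376/11) = √(-47970/11) = 3*I*√58630/11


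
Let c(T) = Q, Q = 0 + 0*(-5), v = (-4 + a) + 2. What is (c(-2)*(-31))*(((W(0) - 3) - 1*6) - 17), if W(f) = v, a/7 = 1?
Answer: 0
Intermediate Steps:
a = 7 (a = 7*1 = 7)
v = 5 (v = (-4 + 7) + 2 = 3 + 2 = 5)
W(f) = 5
Q = 0 (Q = 0 + 0 = 0)
c(T) = 0
(c(-2)*(-31))*(((W(0) - 3) - 1*6) - 17) = (0*(-31))*(((5 - 3) - 1*6) - 17) = 0*((2 - 6) - 17) = 0*(-4 - 17) = 0*(-21) = 0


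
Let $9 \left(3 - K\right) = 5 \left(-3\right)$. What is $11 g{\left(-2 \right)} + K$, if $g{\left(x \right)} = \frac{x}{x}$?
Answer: $\frac{47}{3} \approx 15.667$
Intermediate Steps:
$g{\left(x \right)} = 1$
$K = \frac{14}{3}$ ($K = 3 - \frac{5 \left(-3\right)}{9} = 3 - - \frac{5}{3} = 3 + \frac{5}{3} = \frac{14}{3} \approx 4.6667$)
$11 g{\left(-2 \right)} + K = 11 \cdot 1 + \frac{14}{3} = 11 + \frac{14}{3} = \frac{47}{3}$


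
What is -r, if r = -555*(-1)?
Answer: -555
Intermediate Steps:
r = 555
-r = -1*555 = -555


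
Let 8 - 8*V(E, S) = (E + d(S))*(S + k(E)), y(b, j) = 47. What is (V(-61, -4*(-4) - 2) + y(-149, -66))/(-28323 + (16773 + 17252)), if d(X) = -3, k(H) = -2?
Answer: 72/2851 ≈ 0.025254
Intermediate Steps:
V(E, S) = 1 - (-3 + E)*(-2 + S)/8 (V(E, S) = 1 - (E - 3)*(S - 2)/8 = 1 - (-3 + E)*(-2 + S)/8)
(V(-61, -4*(-4) - 2) + y(-149, -66))/(-28323 + (16773 + 17252)) = ((1/4 + (1/4)*(-61) + 3*(-4*(-4) - 2)/8 - 1/8*(-61)*(-4*(-4) - 2)) + 47)/(-28323 + (16773 + 17252)) = ((1/4 - 61/4 + 3*(16 - 2)/8 - 1/8*(-61)*(16 - 2)) + 47)/(-28323 + 34025) = ((1/4 - 61/4 + (3/8)*14 - 1/8*(-61)*14) + 47)/5702 = ((1/4 - 61/4 + 21/4 + 427/4) + 47)*(1/5702) = (97 + 47)*(1/5702) = 144*(1/5702) = 72/2851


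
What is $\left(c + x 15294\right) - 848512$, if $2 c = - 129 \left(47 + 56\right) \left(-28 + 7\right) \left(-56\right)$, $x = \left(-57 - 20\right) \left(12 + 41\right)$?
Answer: $-71076082$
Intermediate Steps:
$x = -4081$ ($x = \left(-77\right) 53 = -4081$)
$c = -7812756$ ($c = \frac{- 129 \left(47 + 56\right) \left(-28 + 7\right) \left(-56\right)}{2} = \frac{- 129 \cdot 103 \left(-21\right) \left(-56\right)}{2} = \frac{\left(-129\right) \left(-2163\right) \left(-56\right)}{2} = \frac{279027 \left(-56\right)}{2} = \frac{1}{2} \left(-15625512\right) = -7812756$)
$\left(c + x 15294\right) - 848512 = \left(-7812756 - 62414814\right) - 848512 = -70227570 - 848512 = -71076082$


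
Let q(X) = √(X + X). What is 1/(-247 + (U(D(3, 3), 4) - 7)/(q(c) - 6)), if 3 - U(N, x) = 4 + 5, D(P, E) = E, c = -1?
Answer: -716/175383 - I*√2/175383 ≈ -0.0040825 - 8.0636e-6*I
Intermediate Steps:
q(X) = √2*√X (q(X) = √(2*X) = √2*√X)
U(N, x) = -6 (U(N, x) = 3 - (4 + 5) = 3 - 1*9 = 3 - 9 = -6)
1/(-247 + (U(D(3, 3), 4) - 7)/(q(c) - 6)) = 1/(-247 + (-6 - 7)/(√2*√(-1) - 6)) = 1/(-247 - 13/(√2*I - 6)) = 1/(-247 - 13/(I*√2 - 6)) = 1/(-247 - 13/(-6 + I*√2))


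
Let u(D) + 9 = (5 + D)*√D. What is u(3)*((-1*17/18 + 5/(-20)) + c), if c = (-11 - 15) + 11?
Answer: 583/4 - 1166*√3/9 ≈ -78.647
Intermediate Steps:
u(D) = -9 + √D*(5 + D) (u(D) = -9 + (5 + D)*√D = -9 + √D*(5 + D))
c = -15 (c = -26 + 11 = -15)
u(3)*((-1*17/18 + 5/(-20)) + c) = (-9 + 3^(3/2) + 5*√3)*((-1*17/18 + 5/(-20)) - 15) = (-9 + 3*√3 + 5*√3)*((-17*1/18 + 5*(-1/20)) - 15) = (-9 + 8*√3)*((-17/18 - ¼) - 15) = (-9 + 8*√3)*(-43/36 - 15) = (-9 + 8*√3)*(-583/36) = 583/4 - 1166*√3/9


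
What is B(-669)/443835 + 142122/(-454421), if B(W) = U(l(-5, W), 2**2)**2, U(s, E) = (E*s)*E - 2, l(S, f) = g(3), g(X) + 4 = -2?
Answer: -8387779798/28812563505 ≈ -0.29112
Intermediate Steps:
g(X) = -6 (g(X) = -4 - 2 = -6)
l(S, f) = -6
U(s, E) = -2 + s*E**2 (U(s, E) = s*E**2 - 2 = -2 + s*E**2)
B(W) = 9604 (B(W) = (-2 - 6*(2**2)**2)**2 = (-2 - 6*4**2)**2 = (-2 - 6*16)**2 = (-2 - 96)**2 = (-98)**2 = 9604)
B(-669)/443835 + 142122/(-454421) = 9604/443835 + 142122/(-454421) = 9604*(1/443835) + 142122*(-1/454421) = 1372/63405 - 142122/454421 = -8387779798/28812563505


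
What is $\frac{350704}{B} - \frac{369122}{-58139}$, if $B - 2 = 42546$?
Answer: $\frac{9023745678}{618424543} \approx 14.592$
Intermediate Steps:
$B = 42548$ ($B = 2 + 42546 = 42548$)
$\frac{350704}{B} - \frac{369122}{-58139} = \frac{350704}{42548} - \frac{369122}{-58139} = 350704 \cdot \frac{1}{42548} - - \frac{369122}{58139} = \frac{87676}{10637} + \frac{369122}{58139} = \frac{9023745678}{618424543}$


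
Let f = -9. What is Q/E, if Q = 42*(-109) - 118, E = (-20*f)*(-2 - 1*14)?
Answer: 587/360 ≈ 1.6306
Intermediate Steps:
E = -2880 (E = (-20*(-9))*(-2 - 1*14) = 180*(-2 - 14) = 180*(-16) = -2880)
Q = -4696 (Q = -4578 - 118 = -4696)
Q/E = -4696/(-2880) = -4696*(-1/2880) = 587/360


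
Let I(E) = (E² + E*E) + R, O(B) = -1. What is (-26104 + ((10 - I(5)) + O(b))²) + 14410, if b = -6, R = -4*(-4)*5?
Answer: 2947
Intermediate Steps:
R = 80 (R = 16*5 = 80)
I(E) = 80 + 2*E² (I(E) = (E² + E*E) + 80 = (E² + E²) + 80 = 2*E² + 80 = 80 + 2*E²)
(-26104 + ((10 - I(5)) + O(b))²) + 14410 = (-26104 + ((10 - (80 + 2*5²)) - 1)²) + 14410 = (-26104 + ((10 - (80 + 2*25)) - 1)²) + 14410 = (-26104 + ((10 - (80 + 50)) - 1)²) + 14410 = (-26104 + ((10 - 1*130) - 1)²) + 14410 = (-26104 + ((10 - 130) - 1)²) + 14410 = (-26104 + (-120 - 1)²) + 14410 = (-26104 + (-121)²) + 14410 = (-26104 + 14641) + 14410 = -11463 + 14410 = 2947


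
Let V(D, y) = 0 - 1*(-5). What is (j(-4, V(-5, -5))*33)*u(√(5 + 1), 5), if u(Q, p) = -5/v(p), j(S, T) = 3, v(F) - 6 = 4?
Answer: -99/2 ≈ -49.500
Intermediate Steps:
V(D, y) = 5 (V(D, y) = 0 + 5 = 5)
v(F) = 10 (v(F) = 6 + 4 = 10)
u(Q, p) = -½ (u(Q, p) = -5/10 = -5*⅒ = -½)
(j(-4, V(-5, -5))*33)*u(√(5 + 1), 5) = (3*33)*(-½) = 99*(-½) = -99/2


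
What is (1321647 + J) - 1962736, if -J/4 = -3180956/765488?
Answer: -30670825788/47843 ≈ -6.4107e+5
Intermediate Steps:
J = 795239/47843 (J = -(-12723824)/765488 = -4*(-795239/191372) = 795239/47843 ≈ 16.622)
(1321647 + J) - 1962736 = (1321647 + 795239/47843) - 1962736 = 63232352660/47843 - 1962736 = -30670825788/47843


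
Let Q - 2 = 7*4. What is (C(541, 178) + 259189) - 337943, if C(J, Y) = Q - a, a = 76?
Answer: -78800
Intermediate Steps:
Q = 30 (Q = 2 + 7*4 = 2 + 28 = 30)
C(J, Y) = -46 (C(J, Y) = 30 - 1*76 = 30 - 76 = -46)
(C(541, 178) + 259189) - 337943 = (-46 + 259189) - 337943 = 259143 - 337943 = -78800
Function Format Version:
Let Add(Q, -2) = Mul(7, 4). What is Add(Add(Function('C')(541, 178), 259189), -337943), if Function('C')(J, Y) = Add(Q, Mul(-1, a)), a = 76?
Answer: -78800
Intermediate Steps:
Q = 30 (Q = Add(2, Mul(7, 4)) = Add(2, 28) = 30)
Function('C')(J, Y) = -46 (Function('C')(J, Y) = Add(30, Mul(-1, 76)) = Add(30, -76) = -46)
Add(Add(Function('C')(541, 178), 259189), -337943) = Add(Add(-46, 259189), -337943) = Add(259143, -337943) = -78800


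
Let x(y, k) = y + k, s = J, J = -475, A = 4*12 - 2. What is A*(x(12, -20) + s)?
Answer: -22218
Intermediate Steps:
A = 46 (A = 48 - 2 = 46)
s = -475
x(y, k) = k + y
A*(x(12, -20) + s) = 46*((-20 + 12) - 475) = 46*(-8 - 475) = 46*(-483) = -22218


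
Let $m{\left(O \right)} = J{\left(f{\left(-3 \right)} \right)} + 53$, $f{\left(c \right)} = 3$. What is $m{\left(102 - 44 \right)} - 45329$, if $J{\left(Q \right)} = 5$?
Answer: $-45271$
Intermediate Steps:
$m{\left(O \right)} = 58$ ($m{\left(O \right)} = 5 + 53 = 58$)
$m{\left(102 - 44 \right)} - 45329 = 58 - 45329 = -45271$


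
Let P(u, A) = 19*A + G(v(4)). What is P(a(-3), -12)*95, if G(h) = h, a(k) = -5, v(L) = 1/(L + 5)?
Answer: -194845/9 ≈ -21649.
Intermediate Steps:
v(L) = 1/(5 + L)
P(u, A) = ⅑ + 19*A (P(u, A) = 19*A + 1/(5 + 4) = 19*A + 1/9 = 19*A + ⅑ = ⅑ + 19*A)
P(a(-3), -12)*95 = (⅑ + 19*(-12))*95 = (⅑ - 228)*95 = -2051/9*95 = -194845/9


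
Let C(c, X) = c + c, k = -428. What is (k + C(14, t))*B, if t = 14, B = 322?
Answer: -128800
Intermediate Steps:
C(c, X) = 2*c
(k + C(14, t))*B = (-428 + 2*14)*322 = (-428 + 28)*322 = -400*322 = -128800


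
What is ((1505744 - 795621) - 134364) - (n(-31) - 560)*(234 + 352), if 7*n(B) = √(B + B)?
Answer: 903919 - 586*I*√62/7 ≈ 9.0392e+5 - 659.17*I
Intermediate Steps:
n(B) = √2*√B/7 (n(B) = √(B + B)/7 = √(2*B)/7 = (√2*√B)/7 = √2*√B/7)
((1505744 - 795621) - 134364) - (n(-31) - 560)*(234 + 352) = ((1505744 - 795621) - 134364) - (√2*√(-31)/7 - 560)*(234 + 352) = (710123 - 134364) - (√2*(I*√31)/7 - 560)*586 = 575759 - (I*√62/7 - 560)*586 = 575759 - (-560 + I*√62/7)*586 = 575759 - (-328160 + 586*I*√62/7) = 575759 + (328160 - 586*I*√62/7) = 903919 - 586*I*√62/7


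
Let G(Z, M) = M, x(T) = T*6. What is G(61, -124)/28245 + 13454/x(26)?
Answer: 63331481/734370 ≈ 86.239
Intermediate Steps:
x(T) = 6*T
G(61, -124)/28245 + 13454/x(26) = -124/28245 + 13454/((6*26)) = -124*1/28245 + 13454/156 = -124/28245 + 13454*(1/156) = -124/28245 + 6727/78 = 63331481/734370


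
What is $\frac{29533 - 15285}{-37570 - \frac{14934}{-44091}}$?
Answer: $- \frac{26175357}{69020164} \approx -0.37924$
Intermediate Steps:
$\frac{29533 - 15285}{-37570 - \frac{14934}{-44091}} = \frac{14248}{-37570 - - \frac{4978}{14697}} = \frac{14248}{-37570 + \frac{4978}{14697}} = \frac{14248}{- \frac{552161312}{14697}} = 14248 \left(- \frac{14697}{552161312}\right) = - \frac{26175357}{69020164}$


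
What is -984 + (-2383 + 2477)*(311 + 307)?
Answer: 57108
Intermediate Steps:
-984 + (-2383 + 2477)*(311 + 307) = -984 + 94*618 = -984 + 58092 = 57108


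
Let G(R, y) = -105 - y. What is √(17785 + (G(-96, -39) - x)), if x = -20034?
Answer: √37753 ≈ 194.30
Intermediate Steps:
√(17785 + (G(-96, -39) - x)) = √(17785 + ((-105 - 1*(-39)) - 1*(-20034))) = √(17785 + ((-105 + 39) + 20034)) = √(17785 + (-66 + 20034)) = √(17785 + 19968) = √37753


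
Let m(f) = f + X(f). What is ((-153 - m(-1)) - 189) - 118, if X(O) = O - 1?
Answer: -457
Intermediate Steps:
X(O) = -1 + O
m(f) = -1 + 2*f (m(f) = f + (-1 + f) = -1 + 2*f)
((-153 - m(-1)) - 189) - 118 = ((-153 - (-1 + 2*(-1))) - 189) - 118 = ((-153 - (-1 - 2)) - 189) - 118 = ((-153 - 1*(-3)) - 189) - 118 = ((-153 + 3) - 189) - 118 = (-150 - 189) - 118 = -339 - 118 = -457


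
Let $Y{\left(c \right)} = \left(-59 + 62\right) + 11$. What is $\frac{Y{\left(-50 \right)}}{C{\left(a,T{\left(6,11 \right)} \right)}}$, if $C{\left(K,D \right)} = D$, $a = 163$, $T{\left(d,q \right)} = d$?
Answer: $\frac{7}{3} \approx 2.3333$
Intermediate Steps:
$Y{\left(c \right)} = 14$ ($Y{\left(c \right)} = 3 + 11 = 14$)
$\frac{Y{\left(-50 \right)}}{C{\left(a,T{\left(6,11 \right)} \right)}} = \frac{14}{6} = 14 \cdot \frac{1}{6} = \frac{7}{3}$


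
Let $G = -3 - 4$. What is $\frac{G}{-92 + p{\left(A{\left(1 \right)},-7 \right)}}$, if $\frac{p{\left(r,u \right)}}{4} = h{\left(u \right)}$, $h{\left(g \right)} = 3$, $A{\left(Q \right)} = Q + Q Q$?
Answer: $\frac{7}{80} \approx 0.0875$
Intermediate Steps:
$A{\left(Q \right)} = Q + Q^{2}$
$p{\left(r,u \right)} = 12$ ($p{\left(r,u \right)} = 4 \cdot 3 = 12$)
$G = -7$
$\frac{G}{-92 + p{\left(A{\left(1 \right)},-7 \right)}} = \frac{1}{-92 + 12} \left(-7\right) = \frac{1}{-80} \left(-7\right) = \left(- \frac{1}{80}\right) \left(-7\right) = \frac{7}{80}$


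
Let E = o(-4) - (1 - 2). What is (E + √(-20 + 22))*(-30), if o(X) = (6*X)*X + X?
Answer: -2790 - 30*√2 ≈ -2832.4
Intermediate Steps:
o(X) = X + 6*X² (o(X) = 6*X² + X = X + 6*X²)
E = 93 (E = -4*(1 + 6*(-4)) - (1 - 2) = -4*(1 - 24) - (-1) = -4*(-23) - 1*(-1) = 92 + 1 = 93)
(E + √(-20 + 22))*(-30) = (93 + √(-20 + 22))*(-30) = (93 + √2)*(-30) = -2790 - 30*√2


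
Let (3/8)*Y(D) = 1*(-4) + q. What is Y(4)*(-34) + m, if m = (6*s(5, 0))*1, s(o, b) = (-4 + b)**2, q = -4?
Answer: 2464/3 ≈ 821.33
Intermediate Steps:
Y(D) = -64/3 (Y(D) = 8*(1*(-4) - 4)/3 = 8*(-4 - 4)/3 = (8/3)*(-8) = -64/3)
m = 96 (m = (6*(-4 + 0)**2)*1 = (6*(-4)**2)*1 = (6*16)*1 = 96*1 = 96)
Y(4)*(-34) + m = -64/3*(-34) + 96 = 2176/3 + 96 = 2464/3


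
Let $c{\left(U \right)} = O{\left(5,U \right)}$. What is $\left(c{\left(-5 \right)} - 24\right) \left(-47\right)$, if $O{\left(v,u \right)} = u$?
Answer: $1363$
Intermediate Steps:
$c{\left(U \right)} = U$
$\left(c{\left(-5 \right)} - 24\right) \left(-47\right) = \left(-5 - 24\right) \left(-47\right) = \left(-29\right) \left(-47\right) = 1363$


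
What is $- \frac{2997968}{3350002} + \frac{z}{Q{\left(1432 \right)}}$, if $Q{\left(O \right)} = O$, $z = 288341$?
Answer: $\frac{480824918253}{2398601432} \approx 200.46$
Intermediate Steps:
$- \frac{2997968}{3350002} + \frac{z}{Q{\left(1432 \right)}} = - \frac{2997968}{3350002} + \frac{288341}{1432} = \left(-2997968\right) \frac{1}{3350002} + 288341 \cdot \frac{1}{1432} = - \frac{1498984}{1675001} + \frac{288341}{1432} = \frac{480824918253}{2398601432}$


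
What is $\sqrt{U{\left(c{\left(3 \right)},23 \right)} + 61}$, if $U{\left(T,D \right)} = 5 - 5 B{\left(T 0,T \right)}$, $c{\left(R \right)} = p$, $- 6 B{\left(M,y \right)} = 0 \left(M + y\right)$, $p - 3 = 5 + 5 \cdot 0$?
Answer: $\sqrt{66} \approx 8.124$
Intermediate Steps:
$p = 8$ ($p = 3 + \left(5 + 5 \cdot 0\right) = 3 + \left(5 + 0\right) = 3 + 5 = 8$)
$B{\left(M,y \right)} = 0$ ($B{\left(M,y \right)} = - \frac{0 \left(M + y\right)}{6} = \left(- \frac{1}{6}\right) 0 = 0$)
$c{\left(R \right)} = 8$
$U{\left(T,D \right)} = 5$ ($U{\left(T,D \right)} = 5 - 0 = 5 + 0 = 5$)
$\sqrt{U{\left(c{\left(3 \right)},23 \right)} + 61} = \sqrt{5 + 61} = \sqrt{66}$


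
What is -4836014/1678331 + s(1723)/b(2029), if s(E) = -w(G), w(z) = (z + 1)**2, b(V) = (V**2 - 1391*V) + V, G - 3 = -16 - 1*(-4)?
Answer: -6270149480618/2176008169761 ≈ -2.8815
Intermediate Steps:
G = -9 (G = 3 + (-16 - 1*(-4)) = 3 + (-16 + 4) = 3 - 12 = -9)
b(V) = V**2 - 1390*V
w(z) = (1 + z)**2
s(E) = -64 (s(E) = -(1 - 9)**2 = -1*(-8)**2 = -1*64 = -64)
-4836014/1678331 + s(1723)/b(2029) = -4836014/1678331 - 64*1/(2029*(-1390 + 2029)) = -4836014*1/1678331 - 64/(2029*639) = -4836014/1678331 - 64/1296531 = -6270149480618/2176008169761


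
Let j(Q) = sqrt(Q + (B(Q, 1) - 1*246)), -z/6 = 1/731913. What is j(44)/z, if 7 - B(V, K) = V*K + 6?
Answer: -1707797*I*sqrt(5)/2 ≈ -1.9094e+6*I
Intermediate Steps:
B(V, K) = 1 - K*V (B(V, K) = 7 - (V*K + 6) = 7 - (K*V + 6) = 7 - (6 + K*V) = 7 + (-6 - K*V) = 1 - K*V)
z = -2/243971 (z = -6/731913 = -6*1/731913 = -2/243971 ≈ -8.1977e-6)
j(Q) = 7*I*sqrt(5) (j(Q) = sqrt(Q + ((1 - 1*1*Q) - 1*246)) = sqrt(Q + ((1 - Q) - 246)) = sqrt(Q + (-245 - Q)) = sqrt(-245) = 7*I*sqrt(5))
j(44)/z = (7*I*sqrt(5))/(-2/243971) = (7*I*sqrt(5))*(-243971/2) = -1707797*I*sqrt(5)/2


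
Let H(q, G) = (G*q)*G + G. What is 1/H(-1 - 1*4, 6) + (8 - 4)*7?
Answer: 4871/174 ≈ 27.994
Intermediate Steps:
H(q, G) = G + q*G² (H(q, G) = q*G² + G = G + q*G²)
1/H(-1 - 1*4, 6) + (8 - 4)*7 = 1/(6*(1 + 6*(-1 - 1*4))) + (8 - 4)*7 = 1/(6*(1 + 6*(-1 - 4))) + 4*7 = 1/(6*(1 + 6*(-5))) + 28 = 1/(6*(1 - 30)) + 28 = 1/(6*(-29)) + 28 = 1/(-174) + 28 = -1/174 + 28 = 4871/174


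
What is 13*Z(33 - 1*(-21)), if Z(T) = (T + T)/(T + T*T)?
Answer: 26/55 ≈ 0.47273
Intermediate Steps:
Z(T) = 2*T/(T + T²) (Z(T) = (2*T)/(T + T²) = 2*T/(T + T²))
13*Z(33 - 1*(-21)) = 13*(2/(1 + (33 - 1*(-21)))) = 13*(2/(1 + (33 + 21))) = 13*(2/(1 + 54)) = 13*(2/55) = 26/55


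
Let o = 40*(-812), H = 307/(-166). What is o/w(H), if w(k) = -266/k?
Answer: -356120/1577 ≈ -225.82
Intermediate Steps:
H = -307/166 (H = 307*(-1/166) = -307/166 ≈ -1.8494)
o = -32480
o/w(H) = -32480/((-266/(-307/166))) = -32480/((-266*(-166/307))) = -32480/44156/307 = -32480*307/44156 = -356120/1577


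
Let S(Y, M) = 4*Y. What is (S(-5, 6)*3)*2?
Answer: -120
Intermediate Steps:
(S(-5, 6)*3)*2 = ((4*(-5))*3)*2 = -20*3*2 = -60*2 = -120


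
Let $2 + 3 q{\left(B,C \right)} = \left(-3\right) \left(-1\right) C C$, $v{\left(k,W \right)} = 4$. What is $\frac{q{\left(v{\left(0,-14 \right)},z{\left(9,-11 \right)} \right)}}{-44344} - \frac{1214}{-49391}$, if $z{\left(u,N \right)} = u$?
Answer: $\frac{620737}{27263832} \approx 0.022768$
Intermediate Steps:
$q{\left(B,C \right)} = - \frac{2}{3} + C^{2}$ ($q{\left(B,C \right)} = - \frac{2}{3} + \frac{\left(-3\right) \left(-1\right) C C}{3} = - \frac{2}{3} + \frac{3 C C}{3} = - \frac{2}{3} + \frac{3 C^{2}}{3} = - \frac{2}{3} + C^{2}$)
$\frac{q{\left(v{\left(0,-14 \right)},z{\left(9,-11 \right)} \right)}}{-44344} - \frac{1214}{-49391} = \frac{- \frac{2}{3} + 9^{2}}{-44344} - \frac{1214}{-49391} = \left(- \frac{2}{3} + 81\right) \left(- \frac{1}{44344}\right) - - \frac{1214}{49391} = \frac{241}{3} \left(- \frac{1}{44344}\right) + \frac{1214}{49391} = - \frac{1}{552} + \frac{1214}{49391} = \frac{620737}{27263832}$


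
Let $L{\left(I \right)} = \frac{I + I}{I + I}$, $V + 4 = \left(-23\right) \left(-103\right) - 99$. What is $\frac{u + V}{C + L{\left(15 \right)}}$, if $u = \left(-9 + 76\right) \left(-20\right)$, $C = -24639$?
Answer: $- \frac{463}{12319} \approx -0.037584$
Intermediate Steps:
$V = 2266$ ($V = -4 - -2270 = -4 + \left(2369 - 99\right) = -4 + 2270 = 2266$)
$L{\left(I \right)} = 1$ ($L{\left(I \right)} = \frac{2 I}{2 I} = 2 I \frac{1}{2 I} = 1$)
$u = -1340$ ($u = 67 \left(-20\right) = -1340$)
$\frac{u + V}{C + L{\left(15 \right)}} = \frac{-1340 + 2266}{-24639 + 1} = \frac{926}{-24638} = 926 \left(- \frac{1}{24638}\right) = - \frac{463}{12319}$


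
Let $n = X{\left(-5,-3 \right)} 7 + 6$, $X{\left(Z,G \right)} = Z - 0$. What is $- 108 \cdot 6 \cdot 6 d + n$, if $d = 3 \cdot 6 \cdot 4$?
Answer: $-279965$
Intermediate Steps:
$X{\left(Z,G \right)} = Z$ ($X{\left(Z,G \right)} = Z + 0 = Z$)
$d = 72$ ($d = 18 \cdot 4 = 72$)
$n = -29$ ($n = \left(-5\right) 7 + 6 = -35 + 6 = -29$)
$- 108 \cdot 6 \cdot 6 d + n = - 108 \cdot 6 \cdot 6 \cdot 72 - 29 = - 108 \cdot 36 \cdot 72 - 29 = \left(-108\right) 2592 - 29 = -279936 - 29 = -279965$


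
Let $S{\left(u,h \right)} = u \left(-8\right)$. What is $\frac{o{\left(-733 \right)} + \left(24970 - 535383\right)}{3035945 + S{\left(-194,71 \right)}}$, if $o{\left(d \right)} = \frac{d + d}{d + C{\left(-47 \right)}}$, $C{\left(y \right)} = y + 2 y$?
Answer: $- \frac{74349916}{442462063} \approx -0.16804$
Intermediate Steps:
$C{\left(y \right)} = 3 y$
$S{\left(u,h \right)} = - 8 u$
$o{\left(d \right)} = \frac{2 d}{-141 + d}$ ($o{\left(d \right)} = \frac{d + d}{d + 3 \left(-47\right)} = \frac{2 d}{d - 141} = \frac{2 d}{-141 + d}$)
$\frac{o{\left(-733 \right)} + \left(24970 - 535383\right)}{3035945 + S{\left(-194,71 \right)}} = \frac{2 \left(-733\right) \frac{1}{-141 - 733} + \left(24970 - 535383\right)}{3035945 - -1552} = \frac{2 \left(-733\right) \frac{1}{-874} + \left(24970 - 535383\right)}{3035945 + 1552} = \frac{2 \left(-733\right) \left(- \frac{1}{874}\right) - 510413}{3037497} = \left(\frac{733}{437} - 510413\right) \frac{1}{3037497} = \left(- \frac{223049748}{437}\right) \frac{1}{3037497} = - \frac{74349916}{442462063}$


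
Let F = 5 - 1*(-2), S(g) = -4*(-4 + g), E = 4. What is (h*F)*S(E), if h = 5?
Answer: 0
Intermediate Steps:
S(g) = 16 - 4*g
F = 7 (F = 5 + 2 = 7)
(h*F)*S(E) = (5*7)*(16 - 4*4) = 35*(16 - 16) = 35*0 = 0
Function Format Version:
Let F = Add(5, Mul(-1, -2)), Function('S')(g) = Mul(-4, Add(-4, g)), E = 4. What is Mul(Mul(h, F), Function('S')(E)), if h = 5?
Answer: 0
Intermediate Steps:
Function('S')(g) = Add(16, Mul(-4, g))
F = 7 (F = Add(5, 2) = 7)
Mul(Mul(h, F), Function('S')(E)) = Mul(Mul(5, 7), Add(16, Mul(-4, 4))) = Mul(35, Add(16, -16)) = Mul(35, 0) = 0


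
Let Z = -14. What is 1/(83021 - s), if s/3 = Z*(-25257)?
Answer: -1/977773 ≈ -1.0227e-6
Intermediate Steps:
s = 1060794 (s = 3*(-14*(-25257)) = 3*353598 = 1060794)
1/(83021 - s) = 1/(83021 - 1*1060794) = 1/(83021 - 1060794) = 1/(-977773) = -1/977773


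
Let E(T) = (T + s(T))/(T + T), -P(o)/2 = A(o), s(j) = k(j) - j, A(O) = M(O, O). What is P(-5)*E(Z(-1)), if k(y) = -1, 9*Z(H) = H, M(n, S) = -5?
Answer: 45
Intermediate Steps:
A(O) = -5
Z(H) = H/9
s(j) = -1 - j
P(o) = 10 (P(o) = -2*(-5) = 10)
E(T) = -1/(2*T) (E(T) = (T + (-1 - T))/(T + T) = -1/(2*T))
P(-5)*E(Z(-1)) = 10*(-1/(2*((1/9)*(-1)))) = 10*(-1/(2*(-1/9))) = 10*(-1/2*(-9)) = 10*(9/2) = 45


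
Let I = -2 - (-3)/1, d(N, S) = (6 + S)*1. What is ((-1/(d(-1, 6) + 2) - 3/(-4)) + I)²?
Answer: 2209/784 ≈ 2.8176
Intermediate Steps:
d(N, S) = 6 + S
I = 1 (I = -2 - (-3) = -2 - 1*(-3) = -2 + 3 = 1)
((-1/(d(-1, 6) + 2) - 3/(-4)) + I)² = ((-1/((6 + 6) + 2) - 3/(-4)) + 1)² = ((-1/(12 + 2) - 3*(-¼)) + 1)² = ((-1/14 + ¾) + 1)² = (19/28 + 1)² = (47/28)² = 2209/784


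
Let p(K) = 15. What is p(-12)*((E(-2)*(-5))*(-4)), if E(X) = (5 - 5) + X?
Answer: -600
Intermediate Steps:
E(X) = X (E(X) = 0 + X = X)
p(-12)*((E(-2)*(-5))*(-4)) = 15*(-2*(-5)*(-4)) = 15*(10*(-4)) = 15*(-40) = -600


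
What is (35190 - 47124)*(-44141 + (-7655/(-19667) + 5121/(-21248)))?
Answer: 110065933863296541/208942208 ≈ 5.2678e+8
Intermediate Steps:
(35190 - 47124)*(-44141 + (-7655/(-19667) + 5121/(-21248))) = -11934*(-44141 + (-7655*(-1/19667) + 5121*(-1/21248))) = -11934*(-44141 + (7655/19667 - 5121/21248)) = -11934*(-44141 + 61938733/417884416) = -11934*(-18445774067923/417884416) = 110065933863296541/208942208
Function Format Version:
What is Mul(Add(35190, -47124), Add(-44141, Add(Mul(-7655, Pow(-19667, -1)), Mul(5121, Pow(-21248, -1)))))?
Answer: Rational(110065933863296541, 208942208) ≈ 5.2678e+8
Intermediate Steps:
Mul(Add(35190, -47124), Add(-44141, Add(Mul(-7655, Pow(-19667, -1)), Mul(5121, Pow(-21248, -1))))) = Mul(-11934, Add(-44141, Add(Mul(-7655, Rational(-1, 19667)), Mul(5121, Rational(-1, 21248))))) = Mul(-11934, Add(-44141, Add(Rational(7655, 19667), Rational(-5121, 21248)))) = Mul(-11934, Add(-44141, Rational(61938733, 417884416))) = Mul(-11934, Rational(-18445774067923, 417884416)) = Rational(110065933863296541, 208942208)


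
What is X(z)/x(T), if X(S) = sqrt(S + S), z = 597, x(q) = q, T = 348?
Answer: sqrt(1194)/348 ≈ 0.099294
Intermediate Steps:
X(S) = sqrt(2)*sqrt(S) (X(S) = sqrt(2*S) = sqrt(2)*sqrt(S))
X(z)/x(T) = (sqrt(2)*sqrt(597))/348 = sqrt(1194)*(1/348) = sqrt(1194)/348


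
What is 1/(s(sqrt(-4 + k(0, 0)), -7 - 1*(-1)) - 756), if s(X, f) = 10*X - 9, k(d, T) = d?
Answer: -153/117125 - 4*I/117125 ≈ -0.0013063 - 3.4152e-5*I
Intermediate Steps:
s(X, f) = -9 + 10*X
1/(s(sqrt(-4 + k(0, 0)), -7 - 1*(-1)) - 756) = 1/((-9 + 10*sqrt(-4 + 0)) - 756) = 1/((-9 + 10*sqrt(-4)) - 756) = 1/((-9 + 10*(2*I)) - 756) = 1/((-9 + 20*I) - 756) = 1/(-765 + 20*I) = (-765 - 20*I)/585625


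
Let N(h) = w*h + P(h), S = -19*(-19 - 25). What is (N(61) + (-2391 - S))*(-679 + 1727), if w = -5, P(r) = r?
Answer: -3637608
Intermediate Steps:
S = 836 (S = -19*(-44) = 836)
N(h) = -4*h (N(h) = -5*h + h = -4*h)
(N(61) + (-2391 - S))*(-679 + 1727) = (-4*61 + (-2391 - 1*836))*(-679 + 1727) = (-244 + (-2391 - 836))*1048 = (-244 - 3227)*1048 = -3471*1048 = -3637608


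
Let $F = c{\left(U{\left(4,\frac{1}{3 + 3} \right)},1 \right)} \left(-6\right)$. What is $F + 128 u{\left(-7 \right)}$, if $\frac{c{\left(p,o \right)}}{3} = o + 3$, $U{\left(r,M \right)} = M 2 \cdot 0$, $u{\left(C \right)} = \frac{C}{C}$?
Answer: $56$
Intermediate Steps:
$u{\left(C \right)} = 1$
$U{\left(r,M \right)} = 0$ ($U{\left(r,M \right)} = 2 M 0 = 0$)
$c{\left(p,o \right)} = 9 + 3 o$ ($c{\left(p,o \right)} = 3 \left(o + 3\right) = 3 \left(3 + o\right) = 9 + 3 o$)
$F = -72$ ($F = \left(9 + 3 \cdot 1\right) \left(-6\right) = \left(9 + 3\right) \left(-6\right) = 12 \left(-6\right) = -72$)
$F + 128 u{\left(-7 \right)} = -72 + 128 \cdot 1 = -72 + 128 = 56$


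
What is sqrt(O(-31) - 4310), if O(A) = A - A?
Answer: I*sqrt(4310) ≈ 65.651*I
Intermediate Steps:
O(A) = 0
sqrt(O(-31) - 4310) = sqrt(0 - 4310) = sqrt(-4310) = I*sqrt(4310)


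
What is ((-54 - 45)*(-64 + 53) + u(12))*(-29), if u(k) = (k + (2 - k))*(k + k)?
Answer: -32973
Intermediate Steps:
u(k) = 4*k (u(k) = 2*(2*k) = 4*k)
((-54 - 45)*(-64 + 53) + u(12))*(-29) = ((-54 - 45)*(-64 + 53) + 4*12)*(-29) = (-99*(-11) + 48)*(-29) = (1089 + 48)*(-29) = 1137*(-29) = -32973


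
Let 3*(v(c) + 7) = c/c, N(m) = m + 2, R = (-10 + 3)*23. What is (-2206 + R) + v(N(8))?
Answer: -7121/3 ≈ -2373.7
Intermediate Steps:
R = -161 (R = -7*23 = -161)
N(m) = 2 + m
v(c) = -20/3 (v(c) = -7 + (c/c)/3 = -7 + (1/3)*1 = -7 + 1/3 = -20/3)
(-2206 + R) + v(N(8)) = (-2206 - 161) - 20/3 = -2367 - 20/3 = -7121/3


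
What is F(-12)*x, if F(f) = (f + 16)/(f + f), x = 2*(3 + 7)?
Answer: -10/3 ≈ -3.3333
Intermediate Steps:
x = 20 (x = 2*10 = 20)
F(f) = (16 + f)/(2*f) (F(f) = (16 + f)/((2*f)) = (16 + f)*(1/(2*f)) = (16 + f)/(2*f))
F(-12)*x = ((½)*(16 - 12)/(-12))*20 = ((½)*(-1/12)*4)*20 = -⅙*20 = -10/3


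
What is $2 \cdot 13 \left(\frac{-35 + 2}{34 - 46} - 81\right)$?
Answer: $- \frac{4069}{2} \approx -2034.5$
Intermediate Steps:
$2 \cdot 13 \left(\frac{-35 + 2}{34 - 46} - 81\right) = 26 \left(- \frac{33}{-12} - 81\right) = 26 \left(\left(-33\right) \left(- \frac{1}{12}\right) - 81\right) = 26 \left(\frac{11}{4} - 81\right) = 26 \left(- \frac{313}{4}\right) = - \frac{4069}{2}$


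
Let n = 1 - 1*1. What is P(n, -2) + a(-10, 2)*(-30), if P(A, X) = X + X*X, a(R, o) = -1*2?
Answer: 62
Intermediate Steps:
n = 0 (n = 1 - 1 = 0)
a(R, o) = -2
P(A, X) = X + X**2
P(n, -2) + a(-10, 2)*(-30) = -2*(1 - 2) - 2*(-30) = -2*(-1) + 60 = 2 + 60 = 62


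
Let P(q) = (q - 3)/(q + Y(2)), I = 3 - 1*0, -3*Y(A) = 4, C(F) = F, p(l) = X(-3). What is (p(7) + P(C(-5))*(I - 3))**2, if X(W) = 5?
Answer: 25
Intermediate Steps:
p(l) = 5
Y(A) = -4/3 (Y(A) = -1/3*4 = -4/3)
I = 3 (I = 3 + 0 = 3)
P(q) = (-3 + q)/(-4/3 + q) (P(q) = (q - 3)/(q - 4/3) = (-3 + q)/(-4/3 + q))
(p(7) + P(C(-5))*(I - 3))**2 = (5 + (3*(-3 - 5)/(-4 + 3*(-5)))*(3 - 3))**2 = (5 + (3*(-8)/(-4 - 15))*0)**2 = (5 + (3*(-8)/(-19))*0)**2 = (5 + (3*(-1/19)*(-8))*0)**2 = (5 + (24/19)*0)**2 = (5 + 0)**2 = 5**2 = 25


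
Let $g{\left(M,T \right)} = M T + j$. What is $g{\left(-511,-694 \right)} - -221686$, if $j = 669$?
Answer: $576989$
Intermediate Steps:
$g{\left(M,T \right)} = 669 + M T$ ($g{\left(M,T \right)} = M T + 669 = 669 + M T$)
$g{\left(-511,-694 \right)} - -221686 = \left(669 - -354634\right) - -221686 = \left(669 + 354634\right) + 221686 = 355303 + 221686 = 576989$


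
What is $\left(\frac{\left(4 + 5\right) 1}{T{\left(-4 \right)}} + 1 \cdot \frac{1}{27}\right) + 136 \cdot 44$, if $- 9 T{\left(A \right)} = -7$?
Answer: $\frac{1133170}{189} \approx 5995.6$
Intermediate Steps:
$T{\left(A \right)} = \frac{7}{9}$ ($T{\left(A \right)} = \left(- \frac{1}{9}\right) \left(-7\right) = \frac{7}{9}$)
$\left(\frac{\left(4 + 5\right) 1}{T{\left(-4 \right)}} + 1 \cdot \frac{1}{27}\right) + 136 \cdot 44 = \left(\frac{\left(4 + 5\right) 1}{\frac{7}{9}} + 1 \cdot \frac{1}{27}\right) + 136 \cdot 44 = \left(9 \cdot 1 \cdot \frac{9}{7} + 1 \cdot \frac{1}{27}\right) + 5984 = \left(9 \cdot \frac{9}{7} + \frac{1}{27}\right) + 5984 = \left(\frac{81}{7} + \frac{1}{27}\right) + 5984 = \frac{2194}{189} + 5984 = \frac{1133170}{189}$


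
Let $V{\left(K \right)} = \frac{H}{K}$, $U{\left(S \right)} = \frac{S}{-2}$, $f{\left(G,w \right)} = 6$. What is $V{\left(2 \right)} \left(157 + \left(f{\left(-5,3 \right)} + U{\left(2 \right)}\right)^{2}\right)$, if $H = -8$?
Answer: $-728$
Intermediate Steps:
$U{\left(S \right)} = - \frac{S}{2}$ ($U{\left(S \right)} = S \left(- \frac{1}{2}\right) = - \frac{S}{2}$)
$V{\left(K \right)} = - \frac{8}{K}$
$V{\left(2 \right)} \left(157 + \left(f{\left(-5,3 \right)} + U{\left(2 \right)}\right)^{2}\right) = - \frac{8}{2} \left(157 + \left(6 - 1\right)^{2}\right) = \left(-8\right) \frac{1}{2} \left(157 + \left(6 - 1\right)^{2}\right) = - 4 \left(157 + 5^{2}\right) = - 4 \left(157 + 25\right) = \left(-4\right) 182 = -728$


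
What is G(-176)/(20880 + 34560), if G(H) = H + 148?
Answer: -1/1980 ≈ -0.00050505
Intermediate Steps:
G(H) = 148 + H
G(-176)/(20880 + 34560) = (148 - 176)/(20880 + 34560) = -28/55440 = -28*1/55440 = -1/1980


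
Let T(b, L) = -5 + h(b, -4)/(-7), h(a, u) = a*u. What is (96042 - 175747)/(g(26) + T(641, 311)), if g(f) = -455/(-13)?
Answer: -29365/146 ≈ -201.13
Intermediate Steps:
g(f) = 35 (g(f) = -455*(-1/13) = 35)
T(b, L) = -5 + 4*b/7 (T(b, L) = -5 + (b*(-4))/(-7) = -5 - (-4)*b/7 = -5 + 4*b/7)
(96042 - 175747)/(g(26) + T(641, 311)) = (96042 - 175747)/(35 + (-5 + (4/7)*641)) = -79705/(35 + (-5 + 2564/7)) = -79705/(35 + 2529/7) = -79705/2774/7 = -79705*7/2774 = -29365/146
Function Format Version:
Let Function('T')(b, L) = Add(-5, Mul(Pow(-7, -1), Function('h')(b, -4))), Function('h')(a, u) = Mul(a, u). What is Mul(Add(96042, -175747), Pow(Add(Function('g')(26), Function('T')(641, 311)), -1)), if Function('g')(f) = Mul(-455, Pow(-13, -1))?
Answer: Rational(-29365, 146) ≈ -201.13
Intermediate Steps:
Function('g')(f) = 35 (Function('g')(f) = Mul(-455, Rational(-1, 13)) = 35)
Function('T')(b, L) = Add(-5, Mul(Rational(4, 7), b)) (Function('T')(b, L) = Add(-5, Mul(Pow(-7, -1), Mul(b, -4))) = Add(-5, Mul(Rational(-1, 7), Mul(-4, b))) = Add(-5, Mul(Rational(4, 7), b)))
Mul(Add(96042, -175747), Pow(Add(Function('g')(26), Function('T')(641, 311)), -1)) = Mul(Add(96042, -175747), Pow(Add(35, Add(-5, Mul(Rational(4, 7), 641))), -1)) = Mul(-79705, Pow(Add(35, Add(-5, Rational(2564, 7))), -1)) = Mul(-79705, Pow(Add(35, Rational(2529, 7)), -1)) = Mul(-79705, Pow(Rational(2774, 7), -1)) = Mul(-79705, Rational(7, 2774)) = Rational(-29365, 146)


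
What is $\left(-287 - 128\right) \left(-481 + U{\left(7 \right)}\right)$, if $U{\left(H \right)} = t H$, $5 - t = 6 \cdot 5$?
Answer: $272240$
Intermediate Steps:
$t = -25$ ($t = 5 - 6 \cdot 5 = 5 - 30 = -25$)
$U{\left(H \right)} = - 25 H$
$\left(-287 - 128\right) \left(-481 + U{\left(7 \right)}\right) = \left(-287 - 128\right) \left(-481 - 175\right) = - 415 \left(-481 - 175\right) = \left(-415\right) \left(-656\right) = 272240$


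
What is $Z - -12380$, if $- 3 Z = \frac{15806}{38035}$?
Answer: $\frac{1412604094}{114105} \approx 12380.0$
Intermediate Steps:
$Z = - \frac{15806}{114105}$ ($Z = - \frac{15806 \cdot \frac{1}{38035}}{3} = \left(- \frac{1}{3}\right) \frac{15806}{38035} = - \frac{15806}{114105} \approx -0.13852$)
$Z - -12380 = - \frac{15806}{114105} - -12380 = - \frac{15806}{114105} + 12380 = \frac{1412604094}{114105}$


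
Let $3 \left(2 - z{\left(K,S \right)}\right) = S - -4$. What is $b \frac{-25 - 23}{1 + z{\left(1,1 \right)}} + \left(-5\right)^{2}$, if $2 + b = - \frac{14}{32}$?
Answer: $\frac{451}{4} \approx 112.75$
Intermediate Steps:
$z{\left(K,S \right)} = \frac{2}{3} - \frac{S}{3}$ ($z{\left(K,S \right)} = 2 - \frac{S - -4}{3} = 2 - \frac{S + 4}{3} = 2 - \frac{4 + S}{3} = 2 - \left(\frac{4}{3} + \frac{S}{3}\right) = \frac{2}{3} - \frac{S}{3}$)
$b = - \frac{39}{16}$ ($b = -2 - \frac{14}{32} = -2 - \frac{7}{16} = - \frac{39}{16} \approx -2.4375$)
$b \frac{-25 - 23}{1 + z{\left(1,1 \right)}} + \left(-5\right)^{2} = - \frac{39 \frac{-25 - 23}{1 + \left(\frac{2}{3} - \frac{1}{3}\right)}}{16} + \left(-5\right)^{2} = - \frac{39 \left(- \frac{48}{1 + \left(\frac{2}{3} - \frac{1}{3}\right)}\right)}{16} + 25 = - \frac{39 \left(- \frac{48}{1 + \frac{1}{3}}\right)}{16} + 25 = - \frac{39 \left(- \frac{48}{\frac{4}{3}}\right)}{16} + 25 = - \frac{39 \left(\left(-48\right) \frac{3}{4}\right)}{16} + 25 = \left(- \frac{39}{16}\right) \left(-36\right) + 25 = \frac{351}{4} + 25 = \frac{451}{4}$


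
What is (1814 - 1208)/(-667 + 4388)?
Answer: 606/3721 ≈ 0.16286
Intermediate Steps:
(1814 - 1208)/(-667 + 4388) = 606/3721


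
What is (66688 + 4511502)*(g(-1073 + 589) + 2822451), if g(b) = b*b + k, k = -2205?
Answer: 13984090511380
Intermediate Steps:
g(b) = -2205 + b**2 (g(b) = b*b - 2205 = b**2 - 2205 = -2205 + b**2)
(66688 + 4511502)*(g(-1073 + 589) + 2822451) = (66688 + 4511502)*((-2205 + (-1073 + 589)**2) + 2822451) = 4578190*((-2205 + (-484)**2) + 2822451) = 4578190*((-2205 + 234256) + 2822451) = 4578190*(232051 + 2822451) = 4578190*3054502 = 13984090511380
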